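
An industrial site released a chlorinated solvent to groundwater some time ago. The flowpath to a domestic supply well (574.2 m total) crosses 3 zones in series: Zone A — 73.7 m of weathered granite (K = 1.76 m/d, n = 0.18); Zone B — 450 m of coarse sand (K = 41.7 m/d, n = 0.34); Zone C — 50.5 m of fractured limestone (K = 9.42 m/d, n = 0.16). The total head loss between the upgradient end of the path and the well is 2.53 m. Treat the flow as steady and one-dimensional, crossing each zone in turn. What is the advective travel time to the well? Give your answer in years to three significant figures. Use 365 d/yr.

11.0 years

Steady 1-D flow in series ⇒ the Darcy flux q is identical in every zone and the zone head losses add (resistances L/K in series).
Σ(L/K) = 73.7/1.76 + 450/41.7 + 50.5/9.42 = 41.88 + 10.79 + 5.361 = 58.03 d
q = ΔH / Σ(L/K) = 2.53 / 58.03 = 0.04360 m/d (same in every zone)
Zone A: v = q/n = 0.04360/0.18 = 0.2422 m/d → t_A = 73.7/0.2422 = 304.3 d
Zone B: v = q/n = 0.04360/0.34 = 0.1282 m/d → t_B = 450/0.1282 = 3509 d
Zone C: v = q/n = 0.04360/0.16 = 0.2725 m/d → t_C = 50.5/0.2725 = 185.3 d
Total t = 304.3 + 3509 + 185.3 = 3999 d
   = 3999 / 365 = 11.0 yr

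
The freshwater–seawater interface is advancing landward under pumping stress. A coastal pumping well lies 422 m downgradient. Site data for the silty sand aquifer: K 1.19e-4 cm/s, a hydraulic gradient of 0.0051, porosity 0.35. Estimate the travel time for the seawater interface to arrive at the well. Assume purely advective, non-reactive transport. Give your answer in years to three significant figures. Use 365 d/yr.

772 years

K = 1.19e-4 cm/s × 864 = 0.1028 m/d
Specific discharge q = 0.1028 × 0.0051 = 5.244e-4 m/d
Average linear velocity = 5.244e-4 / 0.35 = 0.001498 m/d
t = L / v = 422 / 0.001498 = 281700 d
   = 281700 / 365 = 772 yr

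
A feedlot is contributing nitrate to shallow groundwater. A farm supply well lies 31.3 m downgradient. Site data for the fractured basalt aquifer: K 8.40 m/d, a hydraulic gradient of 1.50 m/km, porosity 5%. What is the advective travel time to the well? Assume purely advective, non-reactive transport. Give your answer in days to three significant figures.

124 days

Specific discharge q = 8.40 × 0.0015 = 0.01260 m/d
v = Ki/n = 8.40·0.0015/0.05 = 0.2520 m/d
t = L / v = 31.3 / 0.2520 = 124.2 d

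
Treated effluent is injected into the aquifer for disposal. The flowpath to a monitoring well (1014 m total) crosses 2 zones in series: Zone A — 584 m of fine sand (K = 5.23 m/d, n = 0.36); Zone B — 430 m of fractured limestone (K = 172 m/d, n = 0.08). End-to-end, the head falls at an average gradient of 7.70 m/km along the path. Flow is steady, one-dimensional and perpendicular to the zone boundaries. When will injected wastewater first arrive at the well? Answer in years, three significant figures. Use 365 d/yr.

9.80 years

Continuity: the same q passes through each zone, so ΔH = q·Σ(L_j/K_j) — the zones act as resistances in series.
Σ(L/K) = 584/5.23 + 430/172 = 111.7 + 2.500 = 114.2 d
K_eq = L_total / Σ(L/K) = 1014 / 114.2 = 8.882 m/d
q = K_eq · i = 8.882 × 0.0077 = 0.06839 m/d (same in every zone)
Zone A: v = q/n = 0.06839/0.36 = 0.1900 m/d → t_A = 584/0.1900 = 3074 d
Zone B: v = q/n = 0.06839/0.08 = 0.8549 m/d → t_B = 430/0.8549 = 503.0 d
Total t = 3074 + 503.0 = 3577 d
   = 3577 / 365 = 9.80 yr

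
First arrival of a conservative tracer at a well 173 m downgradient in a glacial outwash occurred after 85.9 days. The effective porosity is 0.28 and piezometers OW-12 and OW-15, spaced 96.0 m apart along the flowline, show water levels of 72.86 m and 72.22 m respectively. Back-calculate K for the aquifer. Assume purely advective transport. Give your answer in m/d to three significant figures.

Hydraulic gradient i = (72.86 − 72.22) / 96.0 = 0.64 / 96.0 = 0.006667
v = L / t = 173 / 85.9 = 2.014 m/d
K = v · n / i = 2.014 × 0.28 / 0.006667 = 84.6 m/d

84.6 m/d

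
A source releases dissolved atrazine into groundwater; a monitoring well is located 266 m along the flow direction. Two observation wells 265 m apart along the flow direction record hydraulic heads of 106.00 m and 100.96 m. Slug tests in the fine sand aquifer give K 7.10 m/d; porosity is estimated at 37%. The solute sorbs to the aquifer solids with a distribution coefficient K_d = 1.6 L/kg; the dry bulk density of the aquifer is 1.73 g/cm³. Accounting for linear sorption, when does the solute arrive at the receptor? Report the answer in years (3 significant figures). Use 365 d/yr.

16.9 years

Hydraulic gradient i = (106.00 − 100.96) / 265 = 5.04 / 265 = 0.01902
q = Ki = 7.10 × 0.01902 = 0.1350 m/d
Seepage velocity v = q / n = 0.1350 / 0.37 = 0.3650 m/d
Retardation R = 1 + ρ_b·K_d/n = 1 + 1.73×1.6/0.37 = 8.481
Contaminant velocity v_c = v/R = 0.3650/8.481 = 0.04303 m/d
t = L/v_c = 266/0.04303 = 6181 d
   = 6181/365 = 16.9 yr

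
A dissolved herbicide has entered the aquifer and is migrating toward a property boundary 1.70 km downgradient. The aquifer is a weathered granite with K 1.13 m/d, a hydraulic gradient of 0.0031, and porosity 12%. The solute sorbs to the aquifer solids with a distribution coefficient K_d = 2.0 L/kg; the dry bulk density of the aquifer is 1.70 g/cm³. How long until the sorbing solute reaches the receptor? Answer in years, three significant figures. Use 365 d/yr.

4680 years

q = Ki = 1.13 × 0.0031 = 0.003503 m/d
v_s = q/n_e = 0.003503/0.12 = 0.02919 m/d
Retardation R = 1 + ρ_b·K_d/n = 1 + 1.70×2.0/0.12 = 29.33
Contaminant velocity v_c = v/R = 0.02919/29.33 = 9.952e-4 m/d
L = 1.70 km = 1700 m
t = L/v_c = 1700/9.952e-4 = 1.708e6 d
   = 1.708e6/365 = 4680 yr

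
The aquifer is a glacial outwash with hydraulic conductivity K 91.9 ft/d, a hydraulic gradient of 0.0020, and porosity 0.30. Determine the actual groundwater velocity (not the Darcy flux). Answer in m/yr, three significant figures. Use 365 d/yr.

K = 91.9 ft/d × 0.3048 = 28.01 m/d
Specific discharge q = 28.01 × 0.0020 = 0.05602 m/d
v = Ki/n = 28.01·0.0020/0.30 = 0.1867 m/d
   = 0.1867 × 365 = 68.2 m/yr

68.2 m/yr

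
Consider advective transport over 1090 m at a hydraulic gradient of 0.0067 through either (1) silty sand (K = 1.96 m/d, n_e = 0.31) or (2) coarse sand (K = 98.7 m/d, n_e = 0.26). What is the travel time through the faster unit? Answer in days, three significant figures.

429 days

Unit 1 (silty sand): v = 1.96×0.0067/0.31 = 0.04236 m/d, t = 1090/0.04236 = 25730 d
Unit 2 (coarse sand): v = 98.7×0.0067/0.26 = 2.543 m/d, t = 1090/2.543 = 428.6 d
Faster unit: t = 429 d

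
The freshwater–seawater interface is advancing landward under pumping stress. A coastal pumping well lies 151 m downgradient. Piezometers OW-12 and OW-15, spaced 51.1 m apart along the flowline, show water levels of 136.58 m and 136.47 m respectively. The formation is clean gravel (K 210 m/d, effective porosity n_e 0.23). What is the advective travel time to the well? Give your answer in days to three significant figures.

76.8 days

Hydraulic gradient i = (136.58 − 136.47) / 51.1 = 0.11 / 51.1 = 0.002153
Darcy flux q = K·i = 210 × 0.002153 = 0.4521 m/d
Seepage velocity v = q / n = 0.4521 / 0.23 = 1.965 m/d
t = L / v = 151 / 1.965 = 76.83 d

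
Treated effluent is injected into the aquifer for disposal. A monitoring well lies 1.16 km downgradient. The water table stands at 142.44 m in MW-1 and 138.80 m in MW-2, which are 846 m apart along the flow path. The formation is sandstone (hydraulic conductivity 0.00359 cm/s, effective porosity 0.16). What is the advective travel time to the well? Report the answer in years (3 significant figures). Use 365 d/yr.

38.1 years

Hydraulic gradient i = (142.44 − 138.80) / 846 = 3.64 / 846 = 0.004303
K = 0.00359 cm/s × 864 = 3.102 m/d
Specific discharge q = 3.102 × 0.004303 = 0.01335 m/d
Average linear velocity = 0.01335 / 0.16 = 0.08341 m/d
L = 1.16 km = 1160 m
t = L / v = 1160 / 0.08341 = 13910 d
   = 13910 / 365 = 38.1 yr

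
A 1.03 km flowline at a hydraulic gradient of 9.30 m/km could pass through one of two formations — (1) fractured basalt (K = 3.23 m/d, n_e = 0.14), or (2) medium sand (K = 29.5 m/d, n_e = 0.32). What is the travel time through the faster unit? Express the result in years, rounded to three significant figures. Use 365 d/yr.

Unit 1 (fractured basalt): v = 3.23×0.0093/0.14 = 0.2146 m/d, t = 1030/0.2146 = 4800 d
Unit 2 (medium sand): v = 29.5×0.0093/0.32 = 0.8573 m/d, t = 1030/0.8573 = 1201 d
Faster: 1201 d / 365 = 3.29 yr

3.29 years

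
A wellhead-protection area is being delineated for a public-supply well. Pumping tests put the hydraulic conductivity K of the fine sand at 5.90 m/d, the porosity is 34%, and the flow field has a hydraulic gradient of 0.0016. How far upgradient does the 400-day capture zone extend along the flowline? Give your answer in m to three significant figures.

11.1 m

q = Ki = 5.90 × 0.0016 = 0.009440 m/d
v = Ki/n = 5.90·0.0016/0.34 = 0.02776 m/d
L = v × T = 0.02776 × 400 = 11.11 m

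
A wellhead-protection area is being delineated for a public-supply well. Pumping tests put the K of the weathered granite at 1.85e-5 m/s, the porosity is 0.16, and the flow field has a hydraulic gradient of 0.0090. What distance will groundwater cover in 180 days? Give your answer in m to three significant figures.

K = 1.85e-5 m/s × 86400 s/d = 1.598 m/d
Specific discharge q = 1.598 × 0.0090 = 0.01439 m/d
Average linear velocity = 0.01439 / 0.16 = 0.08991 m/d
L = v × T = 0.08991 × 180 = 16.18 m

16.2 m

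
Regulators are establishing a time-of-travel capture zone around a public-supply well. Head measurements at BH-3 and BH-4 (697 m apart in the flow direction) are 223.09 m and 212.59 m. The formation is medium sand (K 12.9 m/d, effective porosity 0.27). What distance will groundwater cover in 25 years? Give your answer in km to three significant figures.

6.57 km

Hydraulic gradient i = (223.09 − 212.59) / 697 = 10.50 / 697 = 0.01506
Darcy flux q = K·i = 12.9 × 0.01506 = 0.1943 m/d
v_s = q/n_e = 0.1943/0.27 = 0.7198 m/d
T = 25 yr × 365 = 9125 d
L = v × T = 0.7198 × 9125 = 6568 m
   = 6.57 km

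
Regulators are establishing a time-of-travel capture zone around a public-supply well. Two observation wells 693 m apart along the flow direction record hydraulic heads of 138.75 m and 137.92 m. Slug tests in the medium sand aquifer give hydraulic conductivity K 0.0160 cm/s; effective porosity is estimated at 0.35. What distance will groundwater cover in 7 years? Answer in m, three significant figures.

121 m

Hydraulic gradient i = (138.75 − 137.92) / 693 = 0.83 / 693 = 0.001198
K = 0.0160 cm/s × 864 = 13.82 m/d
q = Ki = 13.82 × 0.001198 = 0.01656 m/d
v_s = q/n_e = 0.01656/0.35 = 0.04731 m/d
T = 7 yr × 365 = 2555 d
L = v × T = 0.04731 × 2555 = 120.9 m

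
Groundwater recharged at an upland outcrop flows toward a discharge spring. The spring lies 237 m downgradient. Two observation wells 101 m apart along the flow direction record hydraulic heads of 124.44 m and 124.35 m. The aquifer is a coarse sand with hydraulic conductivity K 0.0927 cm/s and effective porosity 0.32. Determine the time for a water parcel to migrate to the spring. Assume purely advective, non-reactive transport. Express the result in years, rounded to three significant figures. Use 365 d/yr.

Hydraulic gradient i = (124.44 − 124.35) / 101 = 0.09 / 101 = 8.911e-4
K = 0.0927 cm/s × 864 = 80.09 m/d
q = Ki = 80.09 × 8.911e-4 = 0.07137 m/d
Seepage velocity v = q / n = 0.07137 / 0.32 = 0.2230 m/d
t = L / v = 237 / 0.2230 = 1063 d
   = 1063 / 365 = 2.91 yr

2.91 years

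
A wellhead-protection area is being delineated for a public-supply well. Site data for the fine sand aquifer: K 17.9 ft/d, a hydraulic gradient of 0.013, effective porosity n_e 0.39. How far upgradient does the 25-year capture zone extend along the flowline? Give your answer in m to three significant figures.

K = 17.9 ft/d × 0.3048 = 5.456 m/d
Darcy flux q = K·i = 5.456 × 0.013 = 0.07093 m/d
v_s = q/n_e = 0.07093/0.39 = 0.1819 m/d
T = 25 yr × 365 = 9125 d
L = v × T = 0.1819 × 9125 = 1660 m

1660 m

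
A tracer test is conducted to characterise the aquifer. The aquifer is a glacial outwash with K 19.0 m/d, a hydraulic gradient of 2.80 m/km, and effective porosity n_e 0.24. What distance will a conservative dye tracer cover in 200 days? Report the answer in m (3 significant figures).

44.3 m

Darcy flux q = K·i = 19.0 × 0.0028 = 0.05320 m/d
v = Ki/n = 19.0·0.0028/0.24 = 0.2217 m/d
L = v × T = 0.2217 × 200 = 44.33 m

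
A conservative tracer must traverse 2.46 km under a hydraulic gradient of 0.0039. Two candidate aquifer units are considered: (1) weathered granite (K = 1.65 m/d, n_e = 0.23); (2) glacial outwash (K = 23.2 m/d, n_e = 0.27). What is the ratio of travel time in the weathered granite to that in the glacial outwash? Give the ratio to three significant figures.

12.0

Unit 1 (weathered granite): v = 1.65×0.0039/0.23 = 0.02798 m/d, t = 2460/0.02798 = 87930 d
Unit 2 (glacial outwash): v = 23.2×0.0039/0.27 = 0.3351 m/d, t = 2460/0.3351 = 7341 d
t(weathered granite) / t(glacial outwash) = 87930/7341 = 12.0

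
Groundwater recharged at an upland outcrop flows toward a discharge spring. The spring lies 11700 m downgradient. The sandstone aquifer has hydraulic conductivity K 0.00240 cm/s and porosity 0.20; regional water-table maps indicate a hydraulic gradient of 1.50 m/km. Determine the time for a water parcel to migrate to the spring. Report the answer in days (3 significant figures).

K = 0.00240 cm/s × 864 = 2.074 m/d
q = Ki = 2.074 × 0.0015 = 0.003110 m/d
v = Ki/n = 2.074·0.0015/0.20 = 0.01555 m/d
t = L / v = 11700 / 0.01555 = 752300 d

752000 days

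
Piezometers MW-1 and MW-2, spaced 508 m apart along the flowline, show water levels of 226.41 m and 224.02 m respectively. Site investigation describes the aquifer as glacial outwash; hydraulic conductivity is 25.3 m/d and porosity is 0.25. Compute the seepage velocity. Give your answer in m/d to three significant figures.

Hydraulic gradient i = (226.41 − 224.02) / 508 = 2.39 / 508 = 0.004705
Specific discharge q = 25.3 × 0.004705 = 0.1190 m/d
Seepage velocity v = q / n = 0.1190 / 0.25 = 0.4761 m/d

0.476 m/d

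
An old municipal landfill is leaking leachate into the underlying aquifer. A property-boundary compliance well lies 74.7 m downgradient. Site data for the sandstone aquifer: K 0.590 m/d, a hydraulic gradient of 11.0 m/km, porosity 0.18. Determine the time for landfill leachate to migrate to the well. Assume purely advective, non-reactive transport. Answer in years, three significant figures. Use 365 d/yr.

q = Ki = 0.590 × 0.011 = 0.006490 m/d
Average linear velocity = 0.006490 / 0.18 = 0.03606 m/d
t = L / v = 74.7 / 0.03606 = 2072 d
   = 2072 / 365 = 5.68 yr

5.68 years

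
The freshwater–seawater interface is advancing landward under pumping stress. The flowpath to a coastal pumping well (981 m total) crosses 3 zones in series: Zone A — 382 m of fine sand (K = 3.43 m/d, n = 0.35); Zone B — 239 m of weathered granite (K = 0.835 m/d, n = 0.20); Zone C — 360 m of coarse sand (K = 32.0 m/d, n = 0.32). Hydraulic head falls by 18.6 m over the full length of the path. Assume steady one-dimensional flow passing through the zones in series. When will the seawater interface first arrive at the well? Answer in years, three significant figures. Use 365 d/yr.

17.9 years

Steady 1-D flow in series ⇒ the Darcy flux q is identical in every zone and the zone head losses add (resistances L/K in series).
Σ(L/K) = 382/3.43 + 239/0.835 + 360/32.0 = 111.4 + 286.2 + 11.25 = 408.8 d
q = ΔH / Σ(L/K) = 18.6 / 408.8 = 0.04549 m/d (same in every zone)
Zone A: v = q/n = 0.04549/0.35 = 0.1300 m/d → t_A = 382/0.1300 = 2939 d
Zone B: v = q/n = 0.04549/0.20 = 0.2275 m/d → t_B = 239/0.2275 = 1051 d
Zone C: v = q/n = 0.04549/0.32 = 0.1422 m/d → t_C = 360/0.1422 = 2532 d
Total t = 2939 + 1051 + 2532 = 6522 d
   = 6522 / 365 = 17.9 yr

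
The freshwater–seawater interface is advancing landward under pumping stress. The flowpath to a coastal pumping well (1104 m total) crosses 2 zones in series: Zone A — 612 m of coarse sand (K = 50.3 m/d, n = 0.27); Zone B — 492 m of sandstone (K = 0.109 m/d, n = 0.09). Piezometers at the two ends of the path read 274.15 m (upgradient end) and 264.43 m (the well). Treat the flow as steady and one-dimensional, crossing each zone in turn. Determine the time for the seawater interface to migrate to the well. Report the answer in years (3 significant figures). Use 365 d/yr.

267 years

Total head drop ΔH = 274.15 − 264.43 = 9.72 m
Steady 1-D flow in series ⇒ the Darcy flux q is identical in every zone and the zone head losses add (resistances L/K in series).
Σ(L/K) = 612/50.3 + 492/0.109 = 12.17 + 4514 = 4526 d
q = ΔH / Σ(L/K) = 9.72 / 4526 = 0.002148 m/d (same in every zone)
Zone A: v = q/n = 0.002148/0.27 = 0.007954 m/d → t_A = 612/0.007954 = 76940 d
Zone B: v = q/n = 0.002148/0.09 = 0.02386 m/d → t_B = 492/0.02386 = 20620 d
Total t = 76940 + 20620 = 97560 d
   = 97560 / 365 = 267 yr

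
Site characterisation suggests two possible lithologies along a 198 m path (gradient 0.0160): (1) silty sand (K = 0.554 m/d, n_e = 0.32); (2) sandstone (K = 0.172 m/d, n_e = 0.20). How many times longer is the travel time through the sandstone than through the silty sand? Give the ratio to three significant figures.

Unit 1 (silty sand): v = 0.554×0.016/0.32 = 0.02770 m/d, t = 198/0.02770 = 7148 d
Unit 2 (sandstone): v = 0.172×0.016/0.20 = 0.01376 m/d, t = 198/0.01376 = 14390 d
t(sandstone) / t(silty sand) = 14390/7148 = 2.01

2.01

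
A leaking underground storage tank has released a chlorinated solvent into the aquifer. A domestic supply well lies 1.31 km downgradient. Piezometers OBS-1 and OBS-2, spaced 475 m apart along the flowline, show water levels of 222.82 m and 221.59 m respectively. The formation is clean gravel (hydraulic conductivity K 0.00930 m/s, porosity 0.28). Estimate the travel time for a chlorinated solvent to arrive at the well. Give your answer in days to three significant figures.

176 days

Hydraulic gradient i = (222.82 − 221.59) / 475 = 1.23 / 475 = 0.002589
K = 0.00930 m/s × 86400 s/d = 803.5 m/d
q = Ki = 803.5 × 0.002589 = 2.081 m/d
v = Ki/n = 803.5·0.002589/0.28 = 7.431 m/d
L = 1.31 km = 1310 m
t = L / v = 1310 / 7.431 = 176.3 d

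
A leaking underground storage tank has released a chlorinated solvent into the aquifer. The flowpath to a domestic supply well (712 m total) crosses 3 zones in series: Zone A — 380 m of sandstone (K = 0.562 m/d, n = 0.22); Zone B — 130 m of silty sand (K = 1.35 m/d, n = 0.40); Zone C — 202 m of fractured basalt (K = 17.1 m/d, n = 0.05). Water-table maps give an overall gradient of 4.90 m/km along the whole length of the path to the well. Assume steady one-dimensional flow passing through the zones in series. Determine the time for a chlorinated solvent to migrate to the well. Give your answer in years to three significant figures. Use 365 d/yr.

For zones in series the flux q is common to all zones; the equivalent conductivity is the harmonic (thickness-weighted) mean, K_eq = L_total / Σ(L_j/K_j).
Σ(L/K) = 380/0.562 + 130/1.35 + 202/17.1 = 676.2 + 96.30 + 11.81 = 784.3 d
K_eq = L_total / Σ(L/K) = 712 / 784.3 = 0.9079 m/d
q = K_eq · i = 0.9079 × 0.0049 = 0.004448 m/d (same in every zone)
Zone A: v = q/n = 0.004448/0.22 = 0.02022 m/d → t_A = 380/0.02022 = 18790 d
Zone B: v = q/n = 0.004448/0.40 = 0.01112 m/d → t_B = 130/0.01112 = 11690 d
Zone C: v = q/n = 0.004448/0.05 = 0.08897 m/d → t_C = 202/0.08897 = 2270 d
Total t = 18790 + 11690 + 2270 = 32750 d
   = 32750 / 365 = 89.7 yr

89.7 years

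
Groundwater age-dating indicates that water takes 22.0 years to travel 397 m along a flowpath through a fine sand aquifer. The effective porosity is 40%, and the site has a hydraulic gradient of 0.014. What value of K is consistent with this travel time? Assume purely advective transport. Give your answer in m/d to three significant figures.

1.41 m/d

t = 22.0 years = 8030 d
v = L / t = 397 / 8030 = 0.04944 m/d
K = v · n / i = 0.04944 × 0.40 / 0.014 = 1.41 m/d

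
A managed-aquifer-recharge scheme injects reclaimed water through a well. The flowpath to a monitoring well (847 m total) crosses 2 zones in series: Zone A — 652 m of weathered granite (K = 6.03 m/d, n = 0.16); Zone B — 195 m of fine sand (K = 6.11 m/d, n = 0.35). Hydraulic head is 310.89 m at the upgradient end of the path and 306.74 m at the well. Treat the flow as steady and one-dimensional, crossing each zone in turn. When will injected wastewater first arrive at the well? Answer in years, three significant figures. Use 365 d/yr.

16.0 years

Total head drop ΔH = 310.89 − 306.74 = 4.15 m
Steady 1-D flow in series ⇒ the Darcy flux q is identical in every zone and the zone head losses add (resistances L/K in series).
Σ(L/K) = 652/6.03 + 195/6.11 = 108.1 + 31.91 = 140.0 d
q = ΔH / Σ(L/K) = 4.15 / 140.0 = 0.02963 m/d (same in every zone)
Zone A: v = q/n = 0.02963/0.16 = 0.1852 m/d → t_A = 652/0.1852 = 3520 d
Zone B: v = q/n = 0.02963/0.35 = 0.08467 m/d → t_B = 195/0.08467 = 2303 d
Total t = 3520 + 2303 = 5823 d
   = 5823 / 365 = 16.0 yr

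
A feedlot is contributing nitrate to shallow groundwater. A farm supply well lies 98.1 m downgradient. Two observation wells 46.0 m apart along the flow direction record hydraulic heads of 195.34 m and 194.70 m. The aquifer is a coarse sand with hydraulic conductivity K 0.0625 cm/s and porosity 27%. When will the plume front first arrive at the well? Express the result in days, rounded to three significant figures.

Hydraulic gradient i = (195.34 − 194.70) / 46.0 = 0.64 / 46.0 = 0.01391
K = 0.0625 cm/s × 864 = 54.00 m/d
Darcy flux q = K·i = 54.00 × 0.01391 = 0.7513 m/d
v_s = q/n_e = 0.7513/0.27 = 2.783 m/d
t = L / v = 98.1 / 2.783 = 35.25 d

35.3 days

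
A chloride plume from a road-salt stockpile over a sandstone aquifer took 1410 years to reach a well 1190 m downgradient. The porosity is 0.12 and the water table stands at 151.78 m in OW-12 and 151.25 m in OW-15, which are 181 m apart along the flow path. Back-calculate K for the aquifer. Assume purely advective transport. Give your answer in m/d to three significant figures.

0.0948 m/d

Hydraulic gradient i = (151.78 − 151.25) / 181 = 0.53 / 181 = 0.002928
t = 1410 years = 514700 d
v = L / t = 1190 / 514700 = 0.002312 m/d
K = v · n / i = 0.002312 × 0.12 / 0.002928 = 0.0948 m/d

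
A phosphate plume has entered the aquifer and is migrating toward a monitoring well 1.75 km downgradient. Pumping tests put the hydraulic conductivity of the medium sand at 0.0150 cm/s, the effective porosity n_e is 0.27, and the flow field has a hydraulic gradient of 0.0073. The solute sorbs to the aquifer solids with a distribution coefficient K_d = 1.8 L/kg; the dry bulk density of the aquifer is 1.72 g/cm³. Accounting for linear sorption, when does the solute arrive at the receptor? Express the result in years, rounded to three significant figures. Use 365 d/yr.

171 years

K = 0.0150 cm/s × 864 = 12.96 m/d
q = Ki = 12.96 × 0.0073 = 0.09461 m/d
v_s = q/n_e = 0.09461/0.27 = 0.3504 m/d
Retardation R = 1 + ρ_b·K_d/n = 1 + 1.72×1.8/0.27 = 12.47
Contaminant velocity v_c = v/R = 0.3504/12.47 = 0.02811 m/d
L = 1.75 km = 1750 m
t = L/v_c = 1750/0.02811 = 62260 d
   = 62260/365 = 171 yr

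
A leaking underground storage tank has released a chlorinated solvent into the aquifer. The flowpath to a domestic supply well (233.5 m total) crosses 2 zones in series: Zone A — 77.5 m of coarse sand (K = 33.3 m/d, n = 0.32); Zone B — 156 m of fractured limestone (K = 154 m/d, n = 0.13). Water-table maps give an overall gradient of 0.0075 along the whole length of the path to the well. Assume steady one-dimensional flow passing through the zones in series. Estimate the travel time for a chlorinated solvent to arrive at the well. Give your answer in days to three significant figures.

For zones in series the flux q is common to all zones; the equivalent conductivity is the harmonic (thickness-weighted) mean, K_eq = L_total / Σ(L_j/K_j).
Σ(L/K) = 77.5/33.3 + 156/154 = 2.327 + 1.013 = 3.340 d
K_eq = L_total / Σ(L/K) = 233.5 / 3.340 = 69.90 m/d
q = K_eq · i = 69.90 × 0.0075 = 0.5243 m/d (same in every zone)
Zone A: v = q/n = 0.5243/0.32 = 1.638 m/d → t_A = 77.5/1.638 = 47.30 d
Zone B: v = q/n = 0.5243/0.13 = 4.033 m/d → t_B = 156/4.033 = 38.68 d
Total t = 47.30 + 38.68 = 85.99 d

86.0 days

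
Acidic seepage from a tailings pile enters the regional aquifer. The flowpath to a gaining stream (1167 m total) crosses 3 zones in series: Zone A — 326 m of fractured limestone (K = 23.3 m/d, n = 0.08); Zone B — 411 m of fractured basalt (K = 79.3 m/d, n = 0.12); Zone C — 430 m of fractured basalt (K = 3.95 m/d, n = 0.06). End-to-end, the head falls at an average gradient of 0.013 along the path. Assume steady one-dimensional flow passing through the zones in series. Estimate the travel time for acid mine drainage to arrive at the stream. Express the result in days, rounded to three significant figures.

854 days

Continuity: the same q passes through each zone, so ΔH = q·Σ(L_j/K_j) — the zones act as resistances in series.
Σ(L/K) = 326/23.3 + 411/79.3 + 430/3.95 = 13.99 + 5.183 + 108.9 = 128.0 d
K_eq = L_total / Σ(L/K) = 1167 / 128.0 = 9.115 m/d
q = K_eq · i = 9.115 × 0.013 = 0.1185 m/d (same in every zone)
Zone A: v = q/n = 0.1185/0.08 = 1.481 m/d → t_A = 326/1.481 = 220.1 d
Zone B: v = q/n = 0.1185/0.12 = 0.9874 m/d → t_B = 411/0.9874 = 416.2 d
Zone C: v = q/n = 0.1185/0.06 = 1.975 m/d → t_C = 430/1.975 = 217.7 d
Total t = 220.1 + 416.2 + 217.7 = 854.1 d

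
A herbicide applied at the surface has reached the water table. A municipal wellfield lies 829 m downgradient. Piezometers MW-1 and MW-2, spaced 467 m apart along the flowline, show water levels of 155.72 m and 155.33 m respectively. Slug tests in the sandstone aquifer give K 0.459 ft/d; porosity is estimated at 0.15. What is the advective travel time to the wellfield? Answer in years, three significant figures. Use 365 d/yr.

2920 years

Hydraulic gradient i = (155.72 − 155.33) / 467 = 0.39 / 467 = 8.351e-4
K = 0.459 ft/d × 0.3048 = 0.1399 m/d
Darcy flux q = K·i = 0.1399 × 8.351e-4 = 1.168e-4 m/d
Average linear velocity = 1.168e-4 / 0.15 = 7.789e-4 m/d
t = L / v = 829 / 7.789e-4 = 1.064e6 d
   = 1.064e6 / 365 = 2920 yr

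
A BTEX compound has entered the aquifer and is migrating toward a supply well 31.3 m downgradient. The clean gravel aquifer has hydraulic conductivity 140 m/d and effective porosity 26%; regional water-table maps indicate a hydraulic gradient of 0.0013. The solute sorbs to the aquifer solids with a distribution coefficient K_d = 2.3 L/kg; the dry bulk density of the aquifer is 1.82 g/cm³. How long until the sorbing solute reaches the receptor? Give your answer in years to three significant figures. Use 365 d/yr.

2.09 years

q = Ki = 140 × 0.0013 = 0.1820 m/d
Seepage velocity v = q / n = 0.1820 / 0.26 = 0.7000 m/d
Retardation R = 1 + ρ_b·K_d/n = 1 + 1.82×2.3/0.26 = 17.10
Contaminant velocity v_c = v/R = 0.7000/17.10 = 0.04094 m/d
t = L/v_c = 31.3/0.04094 = 764.6 d
   = 764.6/365 = 2.09 yr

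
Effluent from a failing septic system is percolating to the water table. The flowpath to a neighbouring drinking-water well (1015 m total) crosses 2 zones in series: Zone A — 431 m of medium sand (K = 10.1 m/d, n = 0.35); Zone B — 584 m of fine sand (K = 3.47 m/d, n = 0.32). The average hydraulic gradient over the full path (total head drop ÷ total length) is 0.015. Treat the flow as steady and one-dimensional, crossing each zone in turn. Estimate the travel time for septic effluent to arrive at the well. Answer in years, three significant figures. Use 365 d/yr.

For zones in series the flux q is common to all zones; the equivalent conductivity is the harmonic (thickness-weighted) mean, K_eq = L_total / Σ(L_j/K_j).
Σ(L/K) = 431/10.1 + 584/3.47 = 42.67 + 168.3 = 211.0 d
K_eq = L_total / Σ(L/K) = 1015 / 211.0 = 4.811 m/d
q = K_eq · i = 4.811 × 0.015 = 0.07217 m/d (same in every zone)
Zone A: v = q/n = 0.07217/0.35 = 0.2062 m/d → t_A = 431/0.2062 = 2090 d
Zone B: v = q/n = 0.07217/0.32 = 0.2255 m/d → t_B = 584/0.2255 = 2590 d
Total t = 2090 + 2590 = 4680 d
   = 4680 / 365 = 12.8 yr

12.8 years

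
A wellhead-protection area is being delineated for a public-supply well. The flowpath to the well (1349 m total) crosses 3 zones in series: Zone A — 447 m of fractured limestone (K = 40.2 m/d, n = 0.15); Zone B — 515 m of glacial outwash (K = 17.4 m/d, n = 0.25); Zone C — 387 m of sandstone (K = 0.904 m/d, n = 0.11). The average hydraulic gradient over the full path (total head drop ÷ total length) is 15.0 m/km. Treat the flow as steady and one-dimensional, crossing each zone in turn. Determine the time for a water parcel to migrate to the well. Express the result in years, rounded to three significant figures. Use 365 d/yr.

15.1 years

Steady 1-D flow in series ⇒ the Darcy flux q is identical in every zone and the zone head losses add (resistances L/K in series).
Σ(L/K) = 447/40.2 + 515/17.4 + 387/0.904 = 11.12 + 29.60 + 428.1 = 468.8 d
K_eq = L_total / Σ(L/K) = 1349 / 468.8 = 2.877 m/d
q = K_eq · i = 2.877 × 0.015 = 0.04316 m/d (same in every zone)
Zone A: v = q/n = 0.04316/0.15 = 0.2877 m/d → t_A = 447/0.2877 = 1553 d
Zone B: v = q/n = 0.04316/0.25 = 0.1726 m/d → t_B = 515/0.1726 = 2983 d
Zone C: v = q/n = 0.04316/0.11 = 0.3924 m/d → t_C = 387/0.3924 = 986.3 d
Total t = 1553 + 2983 + 986.3 = 5523 d
   = 5523 / 365 = 15.1 yr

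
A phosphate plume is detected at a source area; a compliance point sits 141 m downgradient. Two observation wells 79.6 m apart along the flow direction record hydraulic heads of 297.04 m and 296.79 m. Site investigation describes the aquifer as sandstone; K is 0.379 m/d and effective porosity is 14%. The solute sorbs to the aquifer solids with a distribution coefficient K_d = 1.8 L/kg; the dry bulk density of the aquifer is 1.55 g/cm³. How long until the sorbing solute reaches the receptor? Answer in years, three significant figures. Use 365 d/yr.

951 years

Hydraulic gradient i = (297.04 − 296.79) / 79.6 = 0.25 / 79.6 = 0.003141
Darcy flux q = K·i = 0.379 × 0.003141 = 0.001190 m/d
v_s = q/n_e = 0.001190/0.14 = 0.008502 m/d
Retardation R = 1 + ρ_b·K_d/n = 1 + 1.55×1.8/0.14 = 20.93
Contaminant velocity v_c = v/R = 0.008502/20.93 = 4.063e-4 m/d
t = L/v_c = 141/4.063e-4 = 347100 d
   = 347100/365 = 951 yr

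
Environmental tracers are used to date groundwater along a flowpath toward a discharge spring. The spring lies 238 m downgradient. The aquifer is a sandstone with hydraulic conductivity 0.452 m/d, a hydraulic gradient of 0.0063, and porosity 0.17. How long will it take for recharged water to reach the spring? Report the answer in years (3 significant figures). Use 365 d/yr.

38.9 years

q = Ki = 0.452 × 0.0063 = 0.002848 m/d
Average linear velocity = 0.002848 / 0.17 = 0.01675 m/d
t = L / v = 238 / 0.01675 = 14210 d
   = 14210 / 365 = 38.9 yr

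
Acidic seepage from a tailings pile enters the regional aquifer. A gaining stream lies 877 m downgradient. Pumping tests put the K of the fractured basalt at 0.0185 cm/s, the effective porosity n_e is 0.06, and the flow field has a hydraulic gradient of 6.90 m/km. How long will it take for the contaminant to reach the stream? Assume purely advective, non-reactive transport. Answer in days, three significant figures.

477 days

K = 0.0185 cm/s × 864 = 15.98 m/d
Specific discharge q = 15.98 × 0.0069 = 0.1103 m/d
Seepage velocity v = q / n = 0.1103 / 0.06 = 1.838 m/d
t = L / v = 877 / 1.838 = 477.1 d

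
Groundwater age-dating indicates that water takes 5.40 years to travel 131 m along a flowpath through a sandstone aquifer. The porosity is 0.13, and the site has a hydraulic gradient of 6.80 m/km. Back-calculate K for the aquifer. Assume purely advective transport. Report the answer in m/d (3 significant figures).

t = 5.40 years = 1971 d
v = L / t = 131 / 1971 = 0.06646 m/d
K = v · n / i = 0.06646 × 0.13 / 0.0068 = 1.27 m/d

1.27 m/d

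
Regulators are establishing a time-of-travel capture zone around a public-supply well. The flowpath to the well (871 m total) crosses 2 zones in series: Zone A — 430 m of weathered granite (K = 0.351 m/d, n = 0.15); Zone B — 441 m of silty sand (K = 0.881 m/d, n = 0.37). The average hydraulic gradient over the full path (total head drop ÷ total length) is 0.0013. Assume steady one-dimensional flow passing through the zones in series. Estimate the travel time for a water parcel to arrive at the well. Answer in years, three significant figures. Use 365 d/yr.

951 years

Steady 1-D flow in series ⇒ the Darcy flux q is identical in every zone and the zone head losses add (resistances L/K in series).
Σ(L/K) = 430/0.351 + 441/0.881 = 1225 + 500.6 = 1726 d
K_eq = L_total / Σ(L/K) = 871 / 1726 = 0.5047 m/d
q = K_eq · i = 0.5047 × 0.0013 = 6.562e-4 m/d (same in every zone)
Zone A: v = q/n = 6.562e-4/0.15 = 0.004374 m/d → t_A = 430/0.004374 = 98300 d
Zone B: v = q/n = 6.562e-4/0.37 = 0.001773 m/d → t_B = 441/0.001773 = 248700 d
Total t = 98300 + 248700 = 347000 d
   = 347000 / 365 = 951 yr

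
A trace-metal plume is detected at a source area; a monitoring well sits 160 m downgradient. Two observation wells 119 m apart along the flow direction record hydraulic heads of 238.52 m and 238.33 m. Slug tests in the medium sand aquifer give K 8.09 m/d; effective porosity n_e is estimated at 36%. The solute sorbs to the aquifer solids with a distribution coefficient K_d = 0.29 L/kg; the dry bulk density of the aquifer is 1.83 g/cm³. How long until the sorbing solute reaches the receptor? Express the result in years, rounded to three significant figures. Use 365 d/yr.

Hydraulic gradient i = (238.52 − 238.33) / 119 = 0.19 / 119 = 0.001597
q = Ki = 8.09 × 0.001597 = 0.01292 m/d
v_s = q/n_e = 0.01292/0.36 = 0.03588 m/d
Retardation R = 1 + ρ_b·K_d/n = 1 + 1.83×0.29/0.36 = 2.474
Contaminant velocity v_c = v/R = 0.03588/2.474 = 0.01450 m/d
t = L/v_c = 160/0.01450 = 11030 d
   = 11030/365 = 30.2 yr

30.2 years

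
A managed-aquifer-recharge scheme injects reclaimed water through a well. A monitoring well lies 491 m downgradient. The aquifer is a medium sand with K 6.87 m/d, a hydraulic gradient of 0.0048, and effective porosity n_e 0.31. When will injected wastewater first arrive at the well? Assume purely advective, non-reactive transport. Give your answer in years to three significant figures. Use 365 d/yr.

12.6 years

Darcy flux q = K·i = 6.87 × 0.0048 = 0.03298 m/d
Seepage velocity v = q / n = 0.03298 / 0.31 = 0.1064 m/d
t = L / v = 491 / 0.1064 = 4616 d
   = 4616 / 365 = 12.6 yr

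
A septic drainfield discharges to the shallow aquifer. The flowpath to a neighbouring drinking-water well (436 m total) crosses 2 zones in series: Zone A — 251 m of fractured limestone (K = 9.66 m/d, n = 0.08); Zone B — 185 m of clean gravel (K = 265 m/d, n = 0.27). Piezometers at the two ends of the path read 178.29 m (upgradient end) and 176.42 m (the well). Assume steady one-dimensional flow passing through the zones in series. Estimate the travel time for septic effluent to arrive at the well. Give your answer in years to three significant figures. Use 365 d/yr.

2.74 years

Total head drop ΔH = 178.29 − 176.42 = 1.87 m
Steady 1-D flow in series ⇒ the Darcy flux q is identical in every zone and the zone head losses add (resistances L/K in series).
Σ(L/K) = 251/9.66 + 185/265 = 25.98 + 0.6981 = 26.68 d
q = ΔH / Σ(L/K) = 1.87 / 26.68 = 0.07009 m/d (same in every zone)
Zone A: v = q/n = 0.07009/0.08 = 0.8761 m/d → t_A = 251/0.8761 = 286.5 d
Zone B: v = q/n = 0.07009/0.27 = 0.2596 m/d → t_B = 185/0.2596 = 712.7 d
Total t = 286.5 + 712.7 = 999.2 d
   = 999.2 / 365 = 2.74 yr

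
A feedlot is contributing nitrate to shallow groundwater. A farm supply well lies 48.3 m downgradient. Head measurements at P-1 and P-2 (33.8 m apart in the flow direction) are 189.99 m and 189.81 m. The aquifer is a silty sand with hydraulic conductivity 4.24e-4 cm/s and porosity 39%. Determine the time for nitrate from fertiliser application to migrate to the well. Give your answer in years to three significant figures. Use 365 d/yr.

Hydraulic gradient i = (189.99 − 189.81) / 33.8 = 0.18 / 33.8 = 0.005325
K = 4.24e-4 cm/s × 864 = 0.3663 m/d
Darcy flux q = K·i = 0.3663 × 0.005325 = 0.001951 m/d
v_s = q/n_e = 0.001951/0.39 = 0.005002 m/d
t = L / v = 48.3 / 0.005002 = 9656 d
   = 9656 / 365 = 26.5 yr

26.5 years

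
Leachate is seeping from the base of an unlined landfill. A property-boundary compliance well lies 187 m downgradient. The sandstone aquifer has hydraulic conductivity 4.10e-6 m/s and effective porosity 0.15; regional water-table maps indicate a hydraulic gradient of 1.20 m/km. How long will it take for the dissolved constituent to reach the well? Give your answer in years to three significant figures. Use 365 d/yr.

181 years

K = 4.10e-6 m/s × 86400 s/d = 0.3542 m/d
q = Ki = 0.3542 × 0.0012 = 4.251e-4 m/d
Average linear velocity = 4.251e-4 / 0.15 = 0.002834 m/d
t = L / v = 187 / 0.002834 = 65990 d
   = 65990 / 365 = 181 yr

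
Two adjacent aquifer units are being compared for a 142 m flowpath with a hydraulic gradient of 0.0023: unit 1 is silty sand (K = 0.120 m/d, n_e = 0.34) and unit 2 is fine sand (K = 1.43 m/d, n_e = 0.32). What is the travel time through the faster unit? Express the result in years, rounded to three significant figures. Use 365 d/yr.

Unit 1 (silty sand): v = 0.120×0.0023/0.34 = 8.118e-4 m/d, t = 142/8.118e-4 = 174900 d
Unit 2 (fine sand): v = 1.43×0.0023/0.32 = 0.01028 m/d, t = 142/0.01028 = 13820 d
Faster: 13820 d / 365 = 37.9 yr

37.9 years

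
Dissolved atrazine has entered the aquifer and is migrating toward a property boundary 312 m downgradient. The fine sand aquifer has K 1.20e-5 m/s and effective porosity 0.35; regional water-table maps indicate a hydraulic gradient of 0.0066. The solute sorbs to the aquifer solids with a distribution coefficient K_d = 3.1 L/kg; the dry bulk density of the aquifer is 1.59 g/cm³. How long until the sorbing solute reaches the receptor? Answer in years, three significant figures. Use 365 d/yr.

K = 1.20e-5 m/s × 86400 s/d = 1.037 m/d
Darcy flux q = K·i = 1.037 × 0.0066 = 0.006843 m/d
Seepage velocity v = q / n = 0.006843 / 0.35 = 0.01955 m/d
Retardation R = 1 + ρ_b·K_d/n = 1 + 1.59×3.1/0.35 = 15.08
Contaminant velocity v_c = v/R = 0.01955/15.08 = 0.001296 m/d
t = L/v_c = 312/0.001296 = 240700 d
   = 240700/365 = 659 yr

659 years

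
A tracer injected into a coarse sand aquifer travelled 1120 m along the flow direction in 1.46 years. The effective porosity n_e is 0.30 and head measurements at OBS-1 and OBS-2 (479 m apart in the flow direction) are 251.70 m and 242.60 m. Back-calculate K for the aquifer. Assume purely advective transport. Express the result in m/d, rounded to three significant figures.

33.2 m/d

Hydraulic gradient i = (251.70 − 242.60) / 479 = 9.10 / 479 = 0.01900
t = 1.46 years = 532.9 d
v = L / t = 1120 / 532.9 = 2.102 m/d
K = v · n / i = 2.102 × 0.30 / 0.01900 = 33.2 m/d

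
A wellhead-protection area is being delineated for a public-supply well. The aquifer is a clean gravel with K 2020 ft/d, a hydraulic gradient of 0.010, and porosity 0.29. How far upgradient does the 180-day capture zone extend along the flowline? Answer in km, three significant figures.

K = 2020 ft/d × 0.3048 = 615.7 m/d
q = Ki = 615.7 × 0.010 = 6.157 m/d
Average linear velocity = 6.157 / 0.29 = 21.23 m/d
L = v × T = 21.23 × 180 = 3822 m
   = 3.82 km

3.82 km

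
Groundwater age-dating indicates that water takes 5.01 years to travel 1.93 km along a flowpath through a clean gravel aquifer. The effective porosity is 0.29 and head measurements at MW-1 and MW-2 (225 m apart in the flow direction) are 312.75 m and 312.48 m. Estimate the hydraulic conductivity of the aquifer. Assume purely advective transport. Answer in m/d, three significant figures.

255 m/d

Hydraulic gradient i = (312.75 − 312.48) / 225 = 0.27 / 225 = 0.001200
t = 5.01 years = 1829 d
L = 1.93 km = 1930 m
v = L / t = 1930 / 1829 = 1.055 m/d
K = v · n / i = 1.055 × 0.29 / 0.001200 = 255 m/d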